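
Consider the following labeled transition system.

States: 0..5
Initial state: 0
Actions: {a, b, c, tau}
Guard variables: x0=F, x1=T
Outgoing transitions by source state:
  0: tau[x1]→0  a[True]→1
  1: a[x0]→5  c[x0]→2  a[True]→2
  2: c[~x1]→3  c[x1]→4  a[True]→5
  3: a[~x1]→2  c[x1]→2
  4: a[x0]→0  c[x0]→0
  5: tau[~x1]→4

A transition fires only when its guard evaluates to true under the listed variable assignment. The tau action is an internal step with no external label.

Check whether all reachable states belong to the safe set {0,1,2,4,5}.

Answer: INVARIANT HOLDS

Working:
Safe = {0,1,2,4,5}
R = {0,1,2,4,5}
  0: safe
  1: safe
  2: safe
  4: safe
  5: safe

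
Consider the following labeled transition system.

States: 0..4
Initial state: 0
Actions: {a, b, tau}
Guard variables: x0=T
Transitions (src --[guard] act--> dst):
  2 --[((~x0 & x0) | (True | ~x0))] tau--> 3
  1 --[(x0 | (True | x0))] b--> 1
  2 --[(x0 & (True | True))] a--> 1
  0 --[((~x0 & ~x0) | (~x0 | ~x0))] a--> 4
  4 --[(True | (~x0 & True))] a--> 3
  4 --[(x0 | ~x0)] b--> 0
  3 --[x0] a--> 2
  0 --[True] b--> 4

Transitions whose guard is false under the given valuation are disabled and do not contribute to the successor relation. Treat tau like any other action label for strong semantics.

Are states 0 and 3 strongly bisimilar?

Compute ~ classes (split until stable):
  P[0] = {{0,1,2,3,4}}
  P[1] = {{0,1},{2},{3},{4}}
  P[2] = {{0},{1},{2},{3},{4}}
Fixed point at round 3; 5 class(es).
class of 0: {0}; class of 3: {3}

Answer: NOT BISIMILAR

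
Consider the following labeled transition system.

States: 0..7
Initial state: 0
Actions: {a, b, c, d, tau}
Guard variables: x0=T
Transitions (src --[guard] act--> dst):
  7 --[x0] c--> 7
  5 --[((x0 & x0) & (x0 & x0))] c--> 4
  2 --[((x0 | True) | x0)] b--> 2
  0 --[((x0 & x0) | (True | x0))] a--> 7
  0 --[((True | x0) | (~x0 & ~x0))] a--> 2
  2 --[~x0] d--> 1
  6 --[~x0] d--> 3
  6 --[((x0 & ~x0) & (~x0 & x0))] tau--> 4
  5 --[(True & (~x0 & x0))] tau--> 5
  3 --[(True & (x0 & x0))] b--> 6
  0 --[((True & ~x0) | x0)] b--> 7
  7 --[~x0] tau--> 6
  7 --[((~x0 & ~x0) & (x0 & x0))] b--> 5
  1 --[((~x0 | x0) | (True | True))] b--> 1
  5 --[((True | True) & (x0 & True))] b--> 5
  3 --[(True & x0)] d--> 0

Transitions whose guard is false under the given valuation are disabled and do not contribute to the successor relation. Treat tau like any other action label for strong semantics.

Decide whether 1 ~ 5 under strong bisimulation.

Answer: NOT BISIMILAR

Analysis:
Refine partition for ~:
  π0 = {{0,1,2,3,4,5,6,7}}
  π1 = {{0},{1,2},{3},{4,6},{5},{7}}
6 equivalence class(es) (converged in 2)
[1]={1,2}  [5]={5}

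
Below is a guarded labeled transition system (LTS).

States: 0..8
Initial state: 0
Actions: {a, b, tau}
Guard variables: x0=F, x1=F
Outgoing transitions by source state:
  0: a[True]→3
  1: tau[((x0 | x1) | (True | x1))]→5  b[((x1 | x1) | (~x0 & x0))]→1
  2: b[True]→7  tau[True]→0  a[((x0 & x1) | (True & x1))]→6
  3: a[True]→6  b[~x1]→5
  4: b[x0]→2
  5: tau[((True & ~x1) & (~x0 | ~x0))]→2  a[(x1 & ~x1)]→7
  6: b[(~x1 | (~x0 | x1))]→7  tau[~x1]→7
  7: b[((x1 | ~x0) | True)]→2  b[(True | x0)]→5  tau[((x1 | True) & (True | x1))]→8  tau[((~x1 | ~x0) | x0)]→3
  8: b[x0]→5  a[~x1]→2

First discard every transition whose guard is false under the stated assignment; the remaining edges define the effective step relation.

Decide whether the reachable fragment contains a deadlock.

Reachable = {0,2,3,5,6,7,8}
  0: a→3  [1 exit(s)]
  2: b→7  tau→0  [2 exit(s)]
  3: a→6  b→5  [2 exit(s)]
  5: tau→2  [1 exit(s)]
  6: b→7  tau→7  [2 exit(s)]
  7: b→2  b→5  tau→3  tau→8  [4 exit(s)]
  8: a→2  [1 exit(s)]

Answer: DEADLOCK-FREE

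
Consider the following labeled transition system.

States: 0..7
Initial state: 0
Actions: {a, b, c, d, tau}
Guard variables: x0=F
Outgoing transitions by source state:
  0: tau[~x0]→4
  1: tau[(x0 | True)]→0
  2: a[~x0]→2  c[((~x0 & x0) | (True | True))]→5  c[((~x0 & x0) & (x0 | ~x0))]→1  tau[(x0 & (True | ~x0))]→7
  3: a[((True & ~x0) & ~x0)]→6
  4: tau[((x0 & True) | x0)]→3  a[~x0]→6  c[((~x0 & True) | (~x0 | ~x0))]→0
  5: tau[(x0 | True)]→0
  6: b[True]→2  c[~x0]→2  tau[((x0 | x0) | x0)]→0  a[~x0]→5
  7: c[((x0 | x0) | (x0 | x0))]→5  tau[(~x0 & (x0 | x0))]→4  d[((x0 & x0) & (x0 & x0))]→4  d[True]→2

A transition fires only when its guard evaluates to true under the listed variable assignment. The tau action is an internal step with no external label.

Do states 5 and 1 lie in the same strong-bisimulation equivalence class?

Compute ~ classes (split until stable):
  π0 = {{0,1,2,3,4,5,6,7}}
  π1 = {{0,1,5},{2,4},{3},{6},{7}}
  π2 = {{0},{1,5},{2},{3},{4},{6},{7}}
Fixed point at round 3; 7 class(es).
[5]={1,5}  [1]={1,5}

Answer: BISIMILAR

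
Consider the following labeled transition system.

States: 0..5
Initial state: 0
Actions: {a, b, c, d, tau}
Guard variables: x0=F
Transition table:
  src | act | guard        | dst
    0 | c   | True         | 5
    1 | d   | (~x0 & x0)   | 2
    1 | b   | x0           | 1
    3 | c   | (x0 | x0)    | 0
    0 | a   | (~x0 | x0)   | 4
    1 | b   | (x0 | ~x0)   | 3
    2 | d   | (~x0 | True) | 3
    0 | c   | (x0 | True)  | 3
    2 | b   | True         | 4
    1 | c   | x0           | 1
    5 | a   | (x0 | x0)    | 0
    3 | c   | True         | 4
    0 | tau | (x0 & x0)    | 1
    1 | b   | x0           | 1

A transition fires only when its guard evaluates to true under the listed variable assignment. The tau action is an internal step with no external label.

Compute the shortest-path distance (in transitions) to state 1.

Answer: UNREACHABLE

Analysis:
BFS to 1:
  Layer 0: {0}
  Layer 1: {3,4,5}
1 never appears.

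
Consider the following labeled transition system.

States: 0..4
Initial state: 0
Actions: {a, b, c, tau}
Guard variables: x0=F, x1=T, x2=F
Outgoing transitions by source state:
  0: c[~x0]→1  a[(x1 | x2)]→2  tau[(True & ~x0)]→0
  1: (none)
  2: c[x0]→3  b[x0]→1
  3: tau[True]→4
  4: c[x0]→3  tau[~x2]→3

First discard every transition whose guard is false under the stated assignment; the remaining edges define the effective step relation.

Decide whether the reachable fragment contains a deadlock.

Reach set: {0,1,2}
  0: a→2  c→1  tau→0  [3 exit(s)]
  1: ∅  [STUCK]
  2: ∅  [STUCK]
Path to 1: c

Answer: DEADLOCK at state 1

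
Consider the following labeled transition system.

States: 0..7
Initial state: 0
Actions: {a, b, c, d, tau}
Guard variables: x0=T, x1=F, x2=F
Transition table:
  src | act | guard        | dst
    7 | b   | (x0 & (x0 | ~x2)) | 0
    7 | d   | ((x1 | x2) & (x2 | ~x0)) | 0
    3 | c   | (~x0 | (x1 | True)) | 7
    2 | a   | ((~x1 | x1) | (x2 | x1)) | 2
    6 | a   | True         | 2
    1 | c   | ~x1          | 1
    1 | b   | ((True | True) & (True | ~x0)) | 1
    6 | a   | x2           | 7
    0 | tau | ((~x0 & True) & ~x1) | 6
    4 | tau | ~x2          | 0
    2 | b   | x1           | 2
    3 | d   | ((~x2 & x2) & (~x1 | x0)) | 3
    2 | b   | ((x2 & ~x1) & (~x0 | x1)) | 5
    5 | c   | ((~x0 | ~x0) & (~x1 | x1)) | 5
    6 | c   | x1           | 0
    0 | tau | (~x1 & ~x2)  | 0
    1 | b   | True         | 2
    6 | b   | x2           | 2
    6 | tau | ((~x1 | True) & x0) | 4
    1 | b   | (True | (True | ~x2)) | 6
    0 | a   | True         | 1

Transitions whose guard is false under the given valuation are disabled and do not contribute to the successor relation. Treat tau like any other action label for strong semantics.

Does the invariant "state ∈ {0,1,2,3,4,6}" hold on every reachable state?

Answer: INVARIANT HOLDS

Trace:
Safe = {0,1,2,3,4,6}
Reachable = {0,1,2,4,6}
  0: ok
  1: ok
  2: ok
  4: ok
  6: ok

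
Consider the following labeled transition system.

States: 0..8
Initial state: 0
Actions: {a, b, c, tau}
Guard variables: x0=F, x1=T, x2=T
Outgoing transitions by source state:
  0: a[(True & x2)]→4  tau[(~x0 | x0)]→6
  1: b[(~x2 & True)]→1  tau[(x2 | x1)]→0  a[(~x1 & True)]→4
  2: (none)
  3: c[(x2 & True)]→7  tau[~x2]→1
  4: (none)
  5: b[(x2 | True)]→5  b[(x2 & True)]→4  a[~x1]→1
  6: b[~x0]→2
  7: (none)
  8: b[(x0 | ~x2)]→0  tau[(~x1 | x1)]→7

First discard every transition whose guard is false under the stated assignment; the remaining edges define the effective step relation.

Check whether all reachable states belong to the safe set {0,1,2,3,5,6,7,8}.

Answer: INVARIANT VIOLATED at state 4

Trace:
Allowed set {0,1,2,3,5,6,7,8}
Reachable = {0,2,4,6}
  0: ✓
  2: ✓
  4: outside
  6: ✓
counterexample path to 4: a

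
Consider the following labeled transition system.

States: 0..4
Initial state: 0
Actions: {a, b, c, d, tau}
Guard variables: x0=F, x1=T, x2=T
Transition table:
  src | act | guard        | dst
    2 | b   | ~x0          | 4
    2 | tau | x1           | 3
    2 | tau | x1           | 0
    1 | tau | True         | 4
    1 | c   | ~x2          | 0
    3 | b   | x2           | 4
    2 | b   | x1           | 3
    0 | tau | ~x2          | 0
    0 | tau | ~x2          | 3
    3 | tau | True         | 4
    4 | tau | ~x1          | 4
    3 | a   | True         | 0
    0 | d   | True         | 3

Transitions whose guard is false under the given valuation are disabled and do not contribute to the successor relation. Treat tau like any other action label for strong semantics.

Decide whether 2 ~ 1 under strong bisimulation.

Answer: NOT BISIMILAR

Analysis:
Bisimulation quotient by refinement:
  π0 = {{0,1,2,3,4}}
  π1 = {{0},{1},{2},{3},{4}}
5 equivalence class(es) (converged in 2)
[2]={2}  [1]={1}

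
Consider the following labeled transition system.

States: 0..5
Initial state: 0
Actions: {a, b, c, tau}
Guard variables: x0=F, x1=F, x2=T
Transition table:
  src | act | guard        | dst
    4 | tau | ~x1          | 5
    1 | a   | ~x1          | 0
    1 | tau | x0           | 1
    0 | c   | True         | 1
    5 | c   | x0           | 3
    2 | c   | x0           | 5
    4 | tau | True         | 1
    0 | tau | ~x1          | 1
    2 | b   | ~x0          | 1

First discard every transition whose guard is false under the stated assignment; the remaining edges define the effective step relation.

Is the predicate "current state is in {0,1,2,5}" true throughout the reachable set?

Answer: INVARIANT HOLDS

Working:
Inv-set: {0,1,2,5}
Reach set: {0,1}
  0: safe
  1: safe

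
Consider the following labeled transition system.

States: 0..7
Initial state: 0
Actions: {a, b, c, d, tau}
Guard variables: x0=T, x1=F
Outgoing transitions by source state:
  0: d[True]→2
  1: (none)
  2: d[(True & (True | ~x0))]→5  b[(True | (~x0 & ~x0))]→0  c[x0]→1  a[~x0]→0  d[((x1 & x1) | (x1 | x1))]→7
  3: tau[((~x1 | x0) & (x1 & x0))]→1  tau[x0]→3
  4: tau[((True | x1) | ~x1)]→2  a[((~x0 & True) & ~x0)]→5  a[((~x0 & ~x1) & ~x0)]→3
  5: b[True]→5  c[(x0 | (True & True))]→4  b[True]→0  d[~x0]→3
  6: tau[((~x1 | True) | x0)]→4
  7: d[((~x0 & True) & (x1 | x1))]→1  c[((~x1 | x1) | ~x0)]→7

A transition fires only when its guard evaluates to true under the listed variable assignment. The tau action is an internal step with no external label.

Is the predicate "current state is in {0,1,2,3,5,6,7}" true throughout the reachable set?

Allowed set {0,1,2,3,5,6,7}
R = {0,1,2,4,5}
  0: ok
  1: ok
  2: ok
  4: VIOLATES
  5: ok
counterexample path to 4: d·d·c

Answer: INVARIANT VIOLATED at state 4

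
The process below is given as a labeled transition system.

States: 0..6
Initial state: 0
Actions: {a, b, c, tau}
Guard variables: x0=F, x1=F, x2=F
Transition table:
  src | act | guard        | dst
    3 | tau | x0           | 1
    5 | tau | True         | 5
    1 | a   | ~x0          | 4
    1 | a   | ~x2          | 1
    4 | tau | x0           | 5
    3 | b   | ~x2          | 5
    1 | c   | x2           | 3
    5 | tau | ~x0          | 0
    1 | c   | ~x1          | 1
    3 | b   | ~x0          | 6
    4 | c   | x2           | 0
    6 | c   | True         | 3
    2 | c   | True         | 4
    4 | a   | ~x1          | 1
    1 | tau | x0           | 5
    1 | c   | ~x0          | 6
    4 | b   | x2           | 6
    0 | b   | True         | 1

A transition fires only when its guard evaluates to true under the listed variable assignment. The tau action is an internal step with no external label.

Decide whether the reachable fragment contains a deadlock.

Reachable = {0,1,3,4,5,6}
  0: b→1  [1 exit(s)]
  1: a→1  a→4  c→1  c→6  [4 exit(s)]
  3: b→5  b→6  [2 exit(s)]
  4: a→1  [1 exit(s)]
  5: tau→0  tau→5  [2 exit(s)]
  6: c→3  [1 exit(s)]

Answer: DEADLOCK-FREE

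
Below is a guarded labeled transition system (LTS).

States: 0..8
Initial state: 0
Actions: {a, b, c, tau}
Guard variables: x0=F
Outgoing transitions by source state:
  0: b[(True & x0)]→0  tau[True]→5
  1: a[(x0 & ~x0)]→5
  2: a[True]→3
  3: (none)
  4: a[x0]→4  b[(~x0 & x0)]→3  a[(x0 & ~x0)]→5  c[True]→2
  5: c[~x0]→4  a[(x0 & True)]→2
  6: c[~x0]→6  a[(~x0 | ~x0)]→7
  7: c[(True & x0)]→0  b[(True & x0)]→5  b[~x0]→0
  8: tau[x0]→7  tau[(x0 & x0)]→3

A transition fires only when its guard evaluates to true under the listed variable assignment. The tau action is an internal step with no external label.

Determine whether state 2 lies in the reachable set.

Answer: REACHABLE

Analysis:
Guard filter leaves 7 enabled edge(s).
Layer 0: {0}
Layer 1: {5}  now seen {0,5}
Layer 2: {4}  now seen {0,4,5}
Layer 3: {2}  now seen {0,2,4,5}
Layer 4: {3}  now seen {0,2,3,4,5}
Reach set: {0,2,3,4,5}
witness 2: tau·c·c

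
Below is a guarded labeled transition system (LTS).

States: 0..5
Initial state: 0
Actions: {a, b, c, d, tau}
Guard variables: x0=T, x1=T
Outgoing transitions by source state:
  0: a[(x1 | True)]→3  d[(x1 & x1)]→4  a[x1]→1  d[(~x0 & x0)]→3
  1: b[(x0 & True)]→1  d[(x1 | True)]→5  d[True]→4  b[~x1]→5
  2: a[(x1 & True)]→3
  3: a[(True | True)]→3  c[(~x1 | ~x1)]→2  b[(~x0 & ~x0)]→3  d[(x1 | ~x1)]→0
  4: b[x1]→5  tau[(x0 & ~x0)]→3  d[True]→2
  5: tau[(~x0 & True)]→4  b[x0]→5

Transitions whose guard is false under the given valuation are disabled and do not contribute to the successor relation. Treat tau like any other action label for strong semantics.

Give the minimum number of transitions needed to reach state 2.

Breadth-first toward 2:
  L0 = {0}
  L1 = {1,3,4}
  L2 = {2,5}
2 enters at depth 2; path d·d

Answer: 2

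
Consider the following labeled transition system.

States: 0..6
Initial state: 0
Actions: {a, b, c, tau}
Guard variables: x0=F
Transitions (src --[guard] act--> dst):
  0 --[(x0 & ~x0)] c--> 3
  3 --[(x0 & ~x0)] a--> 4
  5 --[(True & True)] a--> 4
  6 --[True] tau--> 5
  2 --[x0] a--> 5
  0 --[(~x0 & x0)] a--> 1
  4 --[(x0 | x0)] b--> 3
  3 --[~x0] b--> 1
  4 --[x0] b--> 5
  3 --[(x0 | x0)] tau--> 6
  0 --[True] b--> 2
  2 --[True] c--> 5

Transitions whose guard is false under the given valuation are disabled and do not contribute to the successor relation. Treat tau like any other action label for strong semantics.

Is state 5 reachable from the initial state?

5 transition(s) survive guard evaluation.
depth 0: {0}
depth 1: {2}  now seen {0,2}
depth 2: {5}  now seen {0,2,5}
depth 3: {4}  now seen {0,2,4,5}
Reach set: {0,2,4,5}
trace reaching 5: b·c

Answer: REACHABLE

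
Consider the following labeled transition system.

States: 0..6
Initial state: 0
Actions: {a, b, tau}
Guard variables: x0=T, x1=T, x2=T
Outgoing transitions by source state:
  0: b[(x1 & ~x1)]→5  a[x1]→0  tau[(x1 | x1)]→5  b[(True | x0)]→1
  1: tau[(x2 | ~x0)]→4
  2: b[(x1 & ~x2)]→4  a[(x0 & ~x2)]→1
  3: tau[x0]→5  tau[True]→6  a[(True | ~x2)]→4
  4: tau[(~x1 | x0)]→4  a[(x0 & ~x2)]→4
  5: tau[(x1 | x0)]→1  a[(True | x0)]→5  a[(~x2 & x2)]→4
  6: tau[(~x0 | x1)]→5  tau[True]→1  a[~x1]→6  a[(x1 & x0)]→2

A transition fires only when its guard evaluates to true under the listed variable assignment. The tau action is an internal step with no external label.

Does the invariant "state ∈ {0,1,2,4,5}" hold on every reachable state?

Inv-set: {0,1,2,4,5}
R = {0,1,4,5}
  0: ok
  1: ok
  4: ok
  5: ok

Answer: INVARIANT HOLDS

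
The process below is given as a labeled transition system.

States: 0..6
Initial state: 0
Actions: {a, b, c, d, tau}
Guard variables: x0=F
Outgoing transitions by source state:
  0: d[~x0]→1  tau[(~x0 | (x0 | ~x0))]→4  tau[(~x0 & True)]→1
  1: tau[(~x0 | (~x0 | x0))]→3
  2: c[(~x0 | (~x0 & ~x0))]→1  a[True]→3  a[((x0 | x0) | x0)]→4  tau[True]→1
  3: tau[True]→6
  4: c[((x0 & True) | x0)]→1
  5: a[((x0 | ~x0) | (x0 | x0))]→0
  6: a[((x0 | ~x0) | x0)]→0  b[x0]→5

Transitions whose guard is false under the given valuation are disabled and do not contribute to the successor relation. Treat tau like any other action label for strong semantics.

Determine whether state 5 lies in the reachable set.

Answer: UNREACHABLE

Analysis:
Guard filter leaves 10 enabled edge(s).
depth 0: {0}
depth 1: {1,4}  total {0,1,4}
depth 2: {3}  total {0,1,3,4}
depth 3: {6}  total {0,1,3,4,6}
Reach set: {0,1,3,4,6}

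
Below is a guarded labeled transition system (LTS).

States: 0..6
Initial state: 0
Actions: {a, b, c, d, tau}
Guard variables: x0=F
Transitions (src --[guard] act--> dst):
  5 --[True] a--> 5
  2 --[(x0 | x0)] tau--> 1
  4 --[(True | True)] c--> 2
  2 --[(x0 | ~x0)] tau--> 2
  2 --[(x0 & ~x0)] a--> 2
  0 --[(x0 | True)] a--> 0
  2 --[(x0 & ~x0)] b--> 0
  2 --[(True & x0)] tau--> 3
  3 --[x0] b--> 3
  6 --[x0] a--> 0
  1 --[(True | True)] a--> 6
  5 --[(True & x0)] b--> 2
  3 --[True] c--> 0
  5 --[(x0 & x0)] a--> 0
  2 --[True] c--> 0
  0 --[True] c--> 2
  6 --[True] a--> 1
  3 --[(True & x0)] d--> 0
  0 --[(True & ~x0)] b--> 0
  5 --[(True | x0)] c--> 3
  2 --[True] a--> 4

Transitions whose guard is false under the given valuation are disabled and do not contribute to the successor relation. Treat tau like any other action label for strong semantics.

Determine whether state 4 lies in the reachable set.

12 transition(s) survive guard evaluation.
depth 0: {0}
depth 1: {2}  total {0,2}
depth 2: {4}  total {0,2,4}
Reach set: {0,2,4}
witness 4: c·a

Answer: REACHABLE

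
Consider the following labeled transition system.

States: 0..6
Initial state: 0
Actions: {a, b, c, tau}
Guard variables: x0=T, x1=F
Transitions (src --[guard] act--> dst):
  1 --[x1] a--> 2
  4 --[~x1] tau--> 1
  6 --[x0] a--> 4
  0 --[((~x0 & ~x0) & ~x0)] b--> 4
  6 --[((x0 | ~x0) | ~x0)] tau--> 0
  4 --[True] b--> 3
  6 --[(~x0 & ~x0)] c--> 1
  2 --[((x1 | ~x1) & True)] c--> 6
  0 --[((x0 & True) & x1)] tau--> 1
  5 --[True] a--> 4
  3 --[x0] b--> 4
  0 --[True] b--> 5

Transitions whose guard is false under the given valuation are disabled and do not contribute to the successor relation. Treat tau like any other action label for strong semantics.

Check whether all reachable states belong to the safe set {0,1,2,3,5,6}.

Answer: INVARIANT VIOLATED at state 4

Analysis:
Inv-set: {0,1,2,3,5,6}
R = {0,1,3,4,5}
  0: safe
  1: safe
  3: safe
  4: VIOLATES
  5: safe
counterexample path to 4: b·a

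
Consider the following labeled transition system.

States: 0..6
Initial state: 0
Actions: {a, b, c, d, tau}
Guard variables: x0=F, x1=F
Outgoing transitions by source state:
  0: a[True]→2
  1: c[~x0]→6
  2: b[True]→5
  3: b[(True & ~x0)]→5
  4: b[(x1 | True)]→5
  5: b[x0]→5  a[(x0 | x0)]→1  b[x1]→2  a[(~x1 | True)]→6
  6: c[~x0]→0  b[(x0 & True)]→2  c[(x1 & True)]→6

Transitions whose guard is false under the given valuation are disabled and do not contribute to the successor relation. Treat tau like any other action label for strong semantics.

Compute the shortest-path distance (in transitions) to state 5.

BFS to 5:
  Layer 0: {0}
  Layer 1: {2}
  Layer 2: {5}
depth(5)=2, e.g. a·b

Answer: 2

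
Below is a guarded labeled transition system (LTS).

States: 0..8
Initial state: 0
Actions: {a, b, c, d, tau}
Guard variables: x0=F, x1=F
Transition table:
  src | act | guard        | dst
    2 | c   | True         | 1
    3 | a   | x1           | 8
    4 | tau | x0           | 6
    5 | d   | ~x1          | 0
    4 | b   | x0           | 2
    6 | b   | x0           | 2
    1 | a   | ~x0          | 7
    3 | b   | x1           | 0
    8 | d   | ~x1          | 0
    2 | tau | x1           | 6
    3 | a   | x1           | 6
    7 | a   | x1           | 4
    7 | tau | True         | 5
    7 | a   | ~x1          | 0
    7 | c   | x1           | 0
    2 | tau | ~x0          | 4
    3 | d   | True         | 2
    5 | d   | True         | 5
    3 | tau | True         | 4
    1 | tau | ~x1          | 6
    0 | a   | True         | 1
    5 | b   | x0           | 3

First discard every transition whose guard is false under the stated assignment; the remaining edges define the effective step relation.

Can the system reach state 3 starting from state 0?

Answer: UNREACHABLE

Trace:
12 transition(s) survive guard evaluation.
Layer 0: {0}
Layer 1: {1}  cumulative {0,1}
Layer 2: {6,7}  cumulative {0,1,6,7}
Layer 3: {5}  cumulative {0,1,5,6,7}
R = {0,1,5,6,7}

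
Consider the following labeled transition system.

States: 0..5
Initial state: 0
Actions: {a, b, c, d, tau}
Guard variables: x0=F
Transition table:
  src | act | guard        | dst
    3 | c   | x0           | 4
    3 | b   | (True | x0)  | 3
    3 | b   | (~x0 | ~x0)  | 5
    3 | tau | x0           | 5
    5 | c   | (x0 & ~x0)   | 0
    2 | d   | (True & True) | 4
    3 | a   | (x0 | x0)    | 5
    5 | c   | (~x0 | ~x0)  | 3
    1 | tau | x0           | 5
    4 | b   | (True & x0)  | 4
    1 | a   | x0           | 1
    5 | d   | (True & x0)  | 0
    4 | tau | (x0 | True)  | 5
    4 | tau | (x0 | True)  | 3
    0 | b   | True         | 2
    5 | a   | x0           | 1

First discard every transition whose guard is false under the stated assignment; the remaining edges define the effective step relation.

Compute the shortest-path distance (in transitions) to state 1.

Answer: UNREACHABLE

Analysis:
Breadth-first toward 1:
  depth 0: {0}
  depth 1: {2}
  depth 2: {4}
  depth 3: {3,5}
1 never appears.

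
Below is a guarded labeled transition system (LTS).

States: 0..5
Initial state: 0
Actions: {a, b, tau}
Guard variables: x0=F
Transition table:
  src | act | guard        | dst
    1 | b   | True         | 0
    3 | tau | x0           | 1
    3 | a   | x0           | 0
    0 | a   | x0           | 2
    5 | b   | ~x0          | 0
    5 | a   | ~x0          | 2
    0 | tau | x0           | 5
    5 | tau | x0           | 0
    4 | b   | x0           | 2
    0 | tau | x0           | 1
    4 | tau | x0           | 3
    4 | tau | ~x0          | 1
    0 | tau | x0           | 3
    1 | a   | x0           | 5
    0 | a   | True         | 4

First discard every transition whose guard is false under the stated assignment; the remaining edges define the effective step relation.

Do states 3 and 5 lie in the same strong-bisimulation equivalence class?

Refine partition for ~:
  round 0: {{0,1,2,3,4,5}}
  round 1: {{0},{1},{2,3},{4},{5}}
stable after 2 split(s): 5 block(s)
class of 3: {2,3}; class of 5: {5}

Answer: NOT BISIMILAR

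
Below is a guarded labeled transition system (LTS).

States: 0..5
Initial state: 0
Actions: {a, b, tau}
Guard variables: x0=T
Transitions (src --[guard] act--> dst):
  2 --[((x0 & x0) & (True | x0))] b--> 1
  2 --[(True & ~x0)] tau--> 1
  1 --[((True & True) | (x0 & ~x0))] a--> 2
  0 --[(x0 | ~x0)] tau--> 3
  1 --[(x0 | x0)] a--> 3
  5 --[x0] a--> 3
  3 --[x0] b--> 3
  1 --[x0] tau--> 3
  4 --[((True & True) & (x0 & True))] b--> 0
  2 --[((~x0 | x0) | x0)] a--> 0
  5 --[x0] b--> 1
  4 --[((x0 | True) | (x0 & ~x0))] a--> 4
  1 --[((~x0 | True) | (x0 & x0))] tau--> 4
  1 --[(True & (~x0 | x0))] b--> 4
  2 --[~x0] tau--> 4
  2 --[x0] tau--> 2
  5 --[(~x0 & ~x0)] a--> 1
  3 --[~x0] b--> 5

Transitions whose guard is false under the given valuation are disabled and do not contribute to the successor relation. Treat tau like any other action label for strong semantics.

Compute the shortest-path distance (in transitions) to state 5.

Answer: UNREACHABLE

Working:
Layered search for 5:
  Layer 0: {0}
  Layer 1: {3}
5 never appears.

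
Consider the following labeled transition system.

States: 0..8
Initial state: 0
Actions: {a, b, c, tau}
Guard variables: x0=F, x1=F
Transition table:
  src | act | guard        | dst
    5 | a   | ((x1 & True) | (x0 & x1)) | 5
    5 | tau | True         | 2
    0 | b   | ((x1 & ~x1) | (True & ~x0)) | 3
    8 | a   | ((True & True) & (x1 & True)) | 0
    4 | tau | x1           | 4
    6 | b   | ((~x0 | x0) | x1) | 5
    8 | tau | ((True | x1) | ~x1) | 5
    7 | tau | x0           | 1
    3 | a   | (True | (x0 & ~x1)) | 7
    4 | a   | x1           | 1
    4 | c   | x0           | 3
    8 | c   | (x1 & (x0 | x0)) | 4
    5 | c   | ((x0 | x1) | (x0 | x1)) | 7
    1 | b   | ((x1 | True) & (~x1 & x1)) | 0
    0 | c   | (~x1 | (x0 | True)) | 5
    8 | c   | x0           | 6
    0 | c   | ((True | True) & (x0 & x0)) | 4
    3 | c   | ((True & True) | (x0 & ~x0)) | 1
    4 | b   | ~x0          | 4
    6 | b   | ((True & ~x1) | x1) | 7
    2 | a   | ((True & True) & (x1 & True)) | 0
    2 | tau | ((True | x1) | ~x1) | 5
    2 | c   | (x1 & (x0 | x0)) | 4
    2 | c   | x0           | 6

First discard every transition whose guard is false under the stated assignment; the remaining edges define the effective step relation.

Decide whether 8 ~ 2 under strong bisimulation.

Bisimulation quotient by refinement:
  round 0: {{0,1,2,3,4,5,6,7,8}}
  round 1: {{0},{1,7},{2,5,8},{3},{4,6}}
  round 2: {{0},{1,7},{2,5,8},{3},{4},{6}}
6 equivalence class(es) (converged in 3)
class of 8: {2,5,8}; class of 2: {2,5,8}

Answer: BISIMILAR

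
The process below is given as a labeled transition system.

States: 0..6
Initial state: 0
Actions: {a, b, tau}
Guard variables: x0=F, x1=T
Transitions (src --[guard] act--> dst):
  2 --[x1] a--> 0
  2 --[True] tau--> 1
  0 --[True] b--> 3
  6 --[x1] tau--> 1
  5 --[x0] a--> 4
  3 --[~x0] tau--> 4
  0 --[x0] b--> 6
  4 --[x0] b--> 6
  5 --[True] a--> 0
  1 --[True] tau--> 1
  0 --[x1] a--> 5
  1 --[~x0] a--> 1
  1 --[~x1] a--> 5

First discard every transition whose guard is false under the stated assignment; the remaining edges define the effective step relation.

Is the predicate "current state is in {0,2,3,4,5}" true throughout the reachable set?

Safe = {0,2,3,4,5}
R = {0,3,4,5}
  0: ok
  3: ok
  4: ok
  5: ok

Answer: INVARIANT HOLDS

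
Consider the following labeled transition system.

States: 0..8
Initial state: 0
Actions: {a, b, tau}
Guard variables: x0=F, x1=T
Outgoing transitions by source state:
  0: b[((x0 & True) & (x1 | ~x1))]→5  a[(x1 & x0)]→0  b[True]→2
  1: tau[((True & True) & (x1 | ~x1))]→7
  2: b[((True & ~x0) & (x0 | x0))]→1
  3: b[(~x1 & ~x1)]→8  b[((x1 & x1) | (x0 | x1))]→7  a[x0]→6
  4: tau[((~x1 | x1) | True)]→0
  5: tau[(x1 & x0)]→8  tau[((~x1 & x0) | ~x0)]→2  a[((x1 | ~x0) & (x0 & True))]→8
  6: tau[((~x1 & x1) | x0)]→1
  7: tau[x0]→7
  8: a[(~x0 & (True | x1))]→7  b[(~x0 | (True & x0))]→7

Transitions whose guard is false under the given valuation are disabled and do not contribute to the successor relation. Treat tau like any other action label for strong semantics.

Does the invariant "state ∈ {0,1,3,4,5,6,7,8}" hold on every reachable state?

Safe = {0,1,3,4,5,6,7,8}
Reachable = {0,2}
  0: safe
  2: ✗ unsafe
witness against invariant: b → 2

Answer: INVARIANT VIOLATED at state 2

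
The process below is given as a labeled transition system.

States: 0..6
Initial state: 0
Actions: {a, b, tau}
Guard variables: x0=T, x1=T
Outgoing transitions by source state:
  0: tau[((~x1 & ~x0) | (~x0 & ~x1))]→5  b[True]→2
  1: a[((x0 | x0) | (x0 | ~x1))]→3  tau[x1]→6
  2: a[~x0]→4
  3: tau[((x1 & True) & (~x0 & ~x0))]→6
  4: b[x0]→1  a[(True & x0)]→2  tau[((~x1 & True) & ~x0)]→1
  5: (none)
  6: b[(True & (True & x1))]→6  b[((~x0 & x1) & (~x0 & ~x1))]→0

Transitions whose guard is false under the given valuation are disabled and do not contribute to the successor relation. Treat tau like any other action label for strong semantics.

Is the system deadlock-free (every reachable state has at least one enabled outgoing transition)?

Answer: DEADLOCK at state 2

Analysis:
Reach set: {0,2}
  0: b→2  [1 out]
  2: ∅  [deadlock]
witness 2: b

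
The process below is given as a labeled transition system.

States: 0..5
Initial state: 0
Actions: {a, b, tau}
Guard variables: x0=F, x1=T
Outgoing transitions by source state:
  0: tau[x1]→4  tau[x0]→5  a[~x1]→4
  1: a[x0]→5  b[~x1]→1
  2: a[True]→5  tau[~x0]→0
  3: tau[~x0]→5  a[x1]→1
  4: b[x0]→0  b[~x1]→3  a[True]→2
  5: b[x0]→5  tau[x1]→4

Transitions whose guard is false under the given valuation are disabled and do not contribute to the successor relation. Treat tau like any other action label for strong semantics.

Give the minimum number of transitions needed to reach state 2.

Breadth-first toward 2:
  L0 = {0}
  L1 = {4}
  L2 = {2}
first hit 2 at d=2 via tau·a

Answer: 2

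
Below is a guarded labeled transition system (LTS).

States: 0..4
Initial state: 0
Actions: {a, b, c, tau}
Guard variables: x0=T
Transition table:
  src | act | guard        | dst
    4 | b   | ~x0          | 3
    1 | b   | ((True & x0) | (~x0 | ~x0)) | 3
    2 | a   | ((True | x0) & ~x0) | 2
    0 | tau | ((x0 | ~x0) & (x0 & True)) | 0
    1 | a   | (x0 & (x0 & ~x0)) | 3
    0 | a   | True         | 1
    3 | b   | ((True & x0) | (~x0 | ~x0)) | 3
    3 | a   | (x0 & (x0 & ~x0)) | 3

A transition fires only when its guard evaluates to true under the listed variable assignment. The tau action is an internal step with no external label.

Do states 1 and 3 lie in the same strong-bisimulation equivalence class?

Bisimulation quotient by refinement:
  π0 = {{0,1,2,3,4}}
  π1 = {{0},{1,3},{2,4}}
Fixed point at round 2; 3 class(es).
[1]={1,3}  [3]={1,3}

Answer: BISIMILAR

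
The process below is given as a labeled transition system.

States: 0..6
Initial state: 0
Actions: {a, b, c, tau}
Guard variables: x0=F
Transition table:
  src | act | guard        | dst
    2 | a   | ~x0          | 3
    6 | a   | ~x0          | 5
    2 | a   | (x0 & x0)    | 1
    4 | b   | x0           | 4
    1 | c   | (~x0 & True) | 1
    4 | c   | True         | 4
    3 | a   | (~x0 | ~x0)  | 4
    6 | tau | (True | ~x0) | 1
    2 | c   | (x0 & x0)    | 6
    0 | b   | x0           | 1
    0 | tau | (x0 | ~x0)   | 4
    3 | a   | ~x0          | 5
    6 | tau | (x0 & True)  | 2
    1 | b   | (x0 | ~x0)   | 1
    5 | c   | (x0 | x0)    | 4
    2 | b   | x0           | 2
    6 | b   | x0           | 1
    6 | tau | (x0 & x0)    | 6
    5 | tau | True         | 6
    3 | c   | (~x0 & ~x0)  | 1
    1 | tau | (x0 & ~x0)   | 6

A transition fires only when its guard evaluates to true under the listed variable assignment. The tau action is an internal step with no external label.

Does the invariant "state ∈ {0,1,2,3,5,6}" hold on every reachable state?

Answer: INVARIANT VIOLATED at state 4

Working:
Allowed set {0,1,2,3,5,6}
Reachable = {0,4}
  0: ✓
  4: ✗ unsafe
witness against invariant: tau → 4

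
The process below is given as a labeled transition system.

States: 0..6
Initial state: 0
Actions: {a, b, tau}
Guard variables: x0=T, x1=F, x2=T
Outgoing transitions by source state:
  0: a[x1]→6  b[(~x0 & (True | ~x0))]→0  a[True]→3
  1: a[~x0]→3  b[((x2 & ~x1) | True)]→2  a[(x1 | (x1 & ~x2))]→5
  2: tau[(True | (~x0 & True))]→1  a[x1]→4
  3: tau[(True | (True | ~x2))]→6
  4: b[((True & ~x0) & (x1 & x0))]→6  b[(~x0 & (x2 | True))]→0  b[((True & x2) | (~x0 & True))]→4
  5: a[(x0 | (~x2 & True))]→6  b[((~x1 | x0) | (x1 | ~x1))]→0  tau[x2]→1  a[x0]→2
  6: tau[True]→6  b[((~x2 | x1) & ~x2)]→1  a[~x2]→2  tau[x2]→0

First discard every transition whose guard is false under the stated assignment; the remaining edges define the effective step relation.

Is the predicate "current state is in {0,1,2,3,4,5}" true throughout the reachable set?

Allowed set {0,1,2,3,4,5}
Reachable = {0,3,6}
  0: ✓
  3: ✓
  6: outside
counterexample path to 6: a·tau

Answer: INVARIANT VIOLATED at state 6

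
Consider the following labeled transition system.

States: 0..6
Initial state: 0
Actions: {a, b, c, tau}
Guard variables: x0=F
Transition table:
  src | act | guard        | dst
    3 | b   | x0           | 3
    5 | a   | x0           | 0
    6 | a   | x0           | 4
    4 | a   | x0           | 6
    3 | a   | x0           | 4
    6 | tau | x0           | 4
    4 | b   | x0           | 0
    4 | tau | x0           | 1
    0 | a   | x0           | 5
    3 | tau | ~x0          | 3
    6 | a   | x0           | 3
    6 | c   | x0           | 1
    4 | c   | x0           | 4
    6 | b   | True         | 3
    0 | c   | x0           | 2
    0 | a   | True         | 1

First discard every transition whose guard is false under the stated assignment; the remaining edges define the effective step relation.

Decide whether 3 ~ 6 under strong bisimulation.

Refine partition for ~:
  π0 = {{0,1,2,3,4,5,6}}
  π1 = {{0},{1,2,4,5},{3},{6}}
stable after 2 split(s): 4 block(s)
[3]={3}  [6]={6}

Answer: NOT BISIMILAR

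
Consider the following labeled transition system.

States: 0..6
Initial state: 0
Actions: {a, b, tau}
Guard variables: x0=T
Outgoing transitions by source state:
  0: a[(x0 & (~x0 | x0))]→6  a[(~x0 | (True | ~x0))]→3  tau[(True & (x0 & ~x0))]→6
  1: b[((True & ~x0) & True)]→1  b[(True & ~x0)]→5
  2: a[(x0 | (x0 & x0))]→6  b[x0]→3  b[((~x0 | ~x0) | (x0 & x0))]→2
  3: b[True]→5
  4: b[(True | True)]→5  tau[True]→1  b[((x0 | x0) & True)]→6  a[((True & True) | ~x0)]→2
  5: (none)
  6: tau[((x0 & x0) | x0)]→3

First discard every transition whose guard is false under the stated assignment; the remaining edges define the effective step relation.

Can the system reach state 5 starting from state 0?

11 transition(s) survive guard evaluation.
L0 = {0}
L1 = {3,6}  total {0,3,6}
L2 = {5}  total {0,3,5,6}
R = {0,3,5,6}
Path to 5: a·b

Answer: REACHABLE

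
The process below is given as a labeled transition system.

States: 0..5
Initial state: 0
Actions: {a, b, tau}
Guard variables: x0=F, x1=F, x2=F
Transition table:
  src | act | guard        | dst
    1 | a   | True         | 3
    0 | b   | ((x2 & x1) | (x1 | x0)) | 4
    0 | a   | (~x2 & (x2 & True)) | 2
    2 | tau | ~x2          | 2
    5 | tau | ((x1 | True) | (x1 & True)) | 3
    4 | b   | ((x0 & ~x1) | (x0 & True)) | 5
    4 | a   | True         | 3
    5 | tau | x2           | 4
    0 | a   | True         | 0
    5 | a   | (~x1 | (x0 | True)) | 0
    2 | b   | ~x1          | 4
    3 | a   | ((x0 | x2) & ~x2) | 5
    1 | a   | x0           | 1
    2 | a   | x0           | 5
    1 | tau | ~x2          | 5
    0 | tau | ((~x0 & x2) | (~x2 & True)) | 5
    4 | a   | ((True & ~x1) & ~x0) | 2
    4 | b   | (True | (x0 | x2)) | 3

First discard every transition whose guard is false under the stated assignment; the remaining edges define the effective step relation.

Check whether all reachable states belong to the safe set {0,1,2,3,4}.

Answer: INVARIANT VIOLATED at state 5

Working:
Allowed set {0,1,2,3,4}
Reach set: {0,3,5}
  0: ok
  3: ok
  5: VIOLATES
counterexample path to 5: tau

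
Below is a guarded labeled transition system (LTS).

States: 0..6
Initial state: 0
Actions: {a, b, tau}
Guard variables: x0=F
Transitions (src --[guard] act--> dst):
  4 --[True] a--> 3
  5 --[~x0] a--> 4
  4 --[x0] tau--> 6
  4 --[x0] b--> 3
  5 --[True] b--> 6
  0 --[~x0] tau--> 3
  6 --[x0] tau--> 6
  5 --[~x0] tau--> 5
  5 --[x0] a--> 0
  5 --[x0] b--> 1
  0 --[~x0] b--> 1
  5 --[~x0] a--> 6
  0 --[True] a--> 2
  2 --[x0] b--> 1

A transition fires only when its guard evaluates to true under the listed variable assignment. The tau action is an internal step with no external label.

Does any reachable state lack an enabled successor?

Answer: DEADLOCK at state 1

Working:
Reach set: {0,1,2,3}
  0: a→2  b→1  tau→3  [deg 3]
  1: ∅  [STUCK]
  2: ∅  [STUCK]
  3: ∅  [STUCK]
witness 1: b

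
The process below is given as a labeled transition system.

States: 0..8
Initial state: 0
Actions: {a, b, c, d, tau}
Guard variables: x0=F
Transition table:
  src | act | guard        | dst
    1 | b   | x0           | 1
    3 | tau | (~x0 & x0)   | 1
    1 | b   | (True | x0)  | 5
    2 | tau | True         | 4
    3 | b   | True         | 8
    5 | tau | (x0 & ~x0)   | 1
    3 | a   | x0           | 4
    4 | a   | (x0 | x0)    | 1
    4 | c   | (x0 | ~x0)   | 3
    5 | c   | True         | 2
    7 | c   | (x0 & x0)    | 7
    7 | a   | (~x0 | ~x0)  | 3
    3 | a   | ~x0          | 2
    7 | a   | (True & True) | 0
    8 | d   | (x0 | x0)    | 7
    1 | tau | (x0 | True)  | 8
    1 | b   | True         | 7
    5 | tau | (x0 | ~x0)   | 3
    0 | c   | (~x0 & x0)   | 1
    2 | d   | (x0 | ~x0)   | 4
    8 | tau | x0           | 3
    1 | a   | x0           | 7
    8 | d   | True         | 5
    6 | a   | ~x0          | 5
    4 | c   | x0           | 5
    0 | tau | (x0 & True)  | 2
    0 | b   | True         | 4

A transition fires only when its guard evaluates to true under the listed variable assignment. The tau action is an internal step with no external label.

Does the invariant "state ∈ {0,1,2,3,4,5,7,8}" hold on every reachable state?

Answer: INVARIANT HOLDS

Trace:
Safe = {0,1,2,3,4,5,7,8}
Reachable = {0,2,3,4,5,8}
  0: ✓
  2: ✓
  3: ✓
  4: ✓
  5: ✓
  8: ✓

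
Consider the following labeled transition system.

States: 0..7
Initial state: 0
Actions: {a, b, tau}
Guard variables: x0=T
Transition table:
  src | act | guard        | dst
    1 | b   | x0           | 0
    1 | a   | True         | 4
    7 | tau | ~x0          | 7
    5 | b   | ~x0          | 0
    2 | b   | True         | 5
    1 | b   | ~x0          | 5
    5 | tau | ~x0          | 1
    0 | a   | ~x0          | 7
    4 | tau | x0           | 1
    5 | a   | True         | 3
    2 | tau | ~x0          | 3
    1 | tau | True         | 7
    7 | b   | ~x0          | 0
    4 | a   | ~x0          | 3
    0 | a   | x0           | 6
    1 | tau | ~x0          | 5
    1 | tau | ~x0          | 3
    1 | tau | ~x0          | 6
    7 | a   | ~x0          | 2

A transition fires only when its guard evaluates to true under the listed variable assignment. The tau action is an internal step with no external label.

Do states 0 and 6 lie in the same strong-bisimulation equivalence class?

Answer: NOT BISIMILAR

Trace:
Refine partition for ~:
  P[0] = {{0,1,2,3,4,5,6,7}}
  P[1] = {{0,5},{1},{2},{3,6,7},{4}}
Fixed point at round 2; 5 class(es).
class of 0: {0,5}; class of 6: {3,6,7}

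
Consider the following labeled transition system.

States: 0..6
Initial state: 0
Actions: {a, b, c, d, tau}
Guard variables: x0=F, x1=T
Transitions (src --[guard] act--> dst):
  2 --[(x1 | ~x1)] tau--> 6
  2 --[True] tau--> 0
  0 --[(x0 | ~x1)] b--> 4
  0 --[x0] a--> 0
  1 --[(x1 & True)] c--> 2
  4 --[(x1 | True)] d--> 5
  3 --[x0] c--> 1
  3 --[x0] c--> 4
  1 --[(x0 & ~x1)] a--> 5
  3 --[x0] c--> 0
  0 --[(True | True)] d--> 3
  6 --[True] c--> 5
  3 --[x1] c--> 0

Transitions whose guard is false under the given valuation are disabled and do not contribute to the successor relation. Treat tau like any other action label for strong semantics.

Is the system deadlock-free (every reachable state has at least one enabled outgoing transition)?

Answer: DEADLOCK-FREE

Analysis:
Reach set: {0,3}
  0: d→3  [deg 1]
  3: c→0  [deg 1]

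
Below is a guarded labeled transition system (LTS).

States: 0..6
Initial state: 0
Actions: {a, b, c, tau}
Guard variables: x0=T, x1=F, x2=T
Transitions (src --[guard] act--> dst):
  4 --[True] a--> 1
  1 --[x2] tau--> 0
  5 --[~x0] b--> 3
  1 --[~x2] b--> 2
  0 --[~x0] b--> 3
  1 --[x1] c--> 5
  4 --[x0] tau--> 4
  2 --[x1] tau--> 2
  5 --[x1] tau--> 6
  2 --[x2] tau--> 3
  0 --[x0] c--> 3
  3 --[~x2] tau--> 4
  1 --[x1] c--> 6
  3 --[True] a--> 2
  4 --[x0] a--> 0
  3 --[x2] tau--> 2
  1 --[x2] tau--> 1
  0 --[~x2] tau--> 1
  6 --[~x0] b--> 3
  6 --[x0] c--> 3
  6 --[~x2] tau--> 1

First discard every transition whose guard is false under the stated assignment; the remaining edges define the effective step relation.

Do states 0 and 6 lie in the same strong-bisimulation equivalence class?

Answer: BISIMILAR

Working:
Refine partition for ~:
  π0 = {{0,1,2,3,4,5,6}}
  π1 = {{0,6},{1,2},{3,4},{5}}
  π2 = {{0,6},{1},{2},{3},{4},{5}}
6 equivalence class(es) (converged in 3)
class of 0: {0,6}; class of 6: {0,6}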